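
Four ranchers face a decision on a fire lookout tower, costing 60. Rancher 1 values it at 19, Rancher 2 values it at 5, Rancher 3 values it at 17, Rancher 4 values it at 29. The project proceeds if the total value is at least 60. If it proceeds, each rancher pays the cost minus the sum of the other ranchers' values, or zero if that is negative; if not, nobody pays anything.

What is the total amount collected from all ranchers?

Total value 70 ≥ cost 60, so it is built.
Rancher 1: others sum to 51; max(0, 60 - 51) = 9.
Rancher 2: others sum to 65; max(0, 60 - 65) = 0.
Rancher 3: others sum to 53; max(0, 60 - 53) = 7.
Rancher 4: others sum to 41; max(0, 60 - 41) = 19.
Total collected = 9 + 0 + 7 + 19 = 35.

35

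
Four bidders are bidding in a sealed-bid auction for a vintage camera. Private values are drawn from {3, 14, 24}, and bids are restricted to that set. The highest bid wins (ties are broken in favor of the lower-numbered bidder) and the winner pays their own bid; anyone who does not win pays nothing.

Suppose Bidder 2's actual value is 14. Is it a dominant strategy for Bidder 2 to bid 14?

Yes

Check each profile of the others' bids and compare truth against every alternative bid.
Others bid (3, 3, 3): truth gives 0, best alternative gives 0.
Others bid (3, 3, 14): truth gives 0, best alternative gives 0.
Others bid (3, 3, 24): truth gives 0, best alternative gives 0.
Others bid (3, 14, 3): truth gives 0, best alternative gives 0.
Others bid (3, 14, 14): truth gives 0, best alternative gives 0.
Others bid (3, 14, 24): truth gives 0, best alternative gives 0.
(Remaining 21 profiles checked similarly; truth is weakly best in each.)
In every case the truthful bid is at least as good as any alternative, so it is a dominant strategy.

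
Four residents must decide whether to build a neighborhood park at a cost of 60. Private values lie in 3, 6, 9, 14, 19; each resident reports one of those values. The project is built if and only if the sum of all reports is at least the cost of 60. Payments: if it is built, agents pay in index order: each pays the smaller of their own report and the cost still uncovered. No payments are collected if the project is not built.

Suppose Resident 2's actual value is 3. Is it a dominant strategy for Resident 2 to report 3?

Check each profile of the others' reports and compare truth against every alternative report.
Others report (19, 19, 19): truth gives 0, best alternative gives -3.
Others report (3, 3, 3): truth gives 0, best alternative gives 0.
Others report (3, 3, 6): truth gives 0, best alternative gives 0.
Others report (3, 3, 9): truth gives 0, best alternative gives 0.
Others report (3, 3, 14): truth gives 0, best alternative gives 0.
Others report (3, 3, 19): truth gives 0, best alternative gives 0.
(Remaining 119 profiles checked similarly; truth is weakly best in each.)
In every case the truthful report is at least as good as any alternative, so it is a dominant strategy.

Yes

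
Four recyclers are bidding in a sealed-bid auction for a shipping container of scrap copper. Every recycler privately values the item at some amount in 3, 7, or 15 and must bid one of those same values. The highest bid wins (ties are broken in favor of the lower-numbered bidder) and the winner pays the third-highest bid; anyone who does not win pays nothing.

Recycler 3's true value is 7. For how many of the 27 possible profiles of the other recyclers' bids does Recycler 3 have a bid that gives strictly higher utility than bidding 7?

3

Others bid (3, 3, 15): truth gives 0; bid 15 gives 4 > 0. Violating.
Others bid (3, 7, 3): truth gives 0; bid 15 gives 4 > 0. Violating.
Others bid (7, 3, 3): truth gives 0; bid 15 gives 4 > 0. Violating.
Others bid (3, 3, 3): truth gives 4; no alternative beats it.
Others bid (3, 3, 7): truth gives 4; no alternative beats it.
(Checking all 27 profiles: 3 have a profitable deviation, 24 do not.)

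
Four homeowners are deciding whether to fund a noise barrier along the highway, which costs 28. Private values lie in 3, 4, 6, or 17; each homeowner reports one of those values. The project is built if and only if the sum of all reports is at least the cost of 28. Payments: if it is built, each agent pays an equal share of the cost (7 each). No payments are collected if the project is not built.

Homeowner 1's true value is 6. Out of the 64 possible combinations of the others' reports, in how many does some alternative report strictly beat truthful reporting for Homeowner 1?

9

Others report (3, 3, 17): truth gives -1; report 3 gives 0 > -1. Violating.
Others report (3, 4, 17): truth gives -1; report 3 gives 0 > -1. Violating.
Others report (3, 17, 3): truth gives -1; report 3 gives 0 > -1. Violating.
Others report (3, 17, 4): truth gives -1; report 3 gives 0 > -1. Violating.
Others report (3, 3, 3): truth gives 0; no alternative beats it.
Others report (3, 3, 4): truth gives 0; no alternative beats it.
(Checking all 64 profiles: 9 have a profitable deviation, 55 do not.)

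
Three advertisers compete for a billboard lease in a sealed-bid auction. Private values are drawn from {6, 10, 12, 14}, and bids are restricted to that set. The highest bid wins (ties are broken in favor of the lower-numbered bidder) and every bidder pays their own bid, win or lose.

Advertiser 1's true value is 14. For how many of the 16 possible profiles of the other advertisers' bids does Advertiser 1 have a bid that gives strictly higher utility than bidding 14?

Others bid (6, 6): truth gives 0; bid 6 gives 8 > 0. Violating.
Others bid (6, 10): truth gives 0; bid 10 gives 4 > 0. Violating.
Others bid (6, 12): truth gives 0; bid 12 gives 2 > 0. Violating.
Others bid (10, 6): truth gives 0; bid 10 gives 4 > 0. Violating.
Others bid (6, 14): truth gives 0; no alternative beats it.
Others bid (10, 14): truth gives 0; no alternative beats it.
(Checking all 16 profiles: 9 have a profitable deviation, 7 do not.)

9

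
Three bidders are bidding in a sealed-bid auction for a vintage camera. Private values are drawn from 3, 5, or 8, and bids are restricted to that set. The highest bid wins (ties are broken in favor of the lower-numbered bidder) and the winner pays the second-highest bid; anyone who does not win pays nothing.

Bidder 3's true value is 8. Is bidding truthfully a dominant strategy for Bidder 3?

Yes

Check each profile of the others' bids and compare truth against every alternative bid.
Others bid (3, 5): truth gives 3, best alternative gives 0.
Others bid (5, 3): truth gives 3, best alternative gives 0.
Others bid (5, 5): truth gives 3, best alternative gives 0.
Others bid (3, 3): truth gives 5, best alternative gives 5.
Others bid (3, 8): truth gives 0, best alternative gives 0.
Others bid (5, 8): truth gives 0, best alternative gives 0.
(Remaining 3 profiles checked similarly; truth is weakly best in each.)
In every case the truthful bid is at least as good as any alternative, so it is a dominant strategy.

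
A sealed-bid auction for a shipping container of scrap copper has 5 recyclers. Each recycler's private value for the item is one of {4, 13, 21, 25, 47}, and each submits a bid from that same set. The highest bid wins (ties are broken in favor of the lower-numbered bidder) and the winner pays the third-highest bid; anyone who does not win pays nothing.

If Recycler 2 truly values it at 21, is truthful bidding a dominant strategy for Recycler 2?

Consider the case where Recycler 1 bids 4, Recycler 3 bids 4, Recycler 4 bids 4 and Recycler 5 bids 25.
Truthful bid 21: loses, pays 0, utility 0.
Bid 25 instead: wins, pays 4, utility 21 - 4 = 17.
Since 17 > 0, bidding 25 is strictly better here, so truthful bidding is not dominant.

No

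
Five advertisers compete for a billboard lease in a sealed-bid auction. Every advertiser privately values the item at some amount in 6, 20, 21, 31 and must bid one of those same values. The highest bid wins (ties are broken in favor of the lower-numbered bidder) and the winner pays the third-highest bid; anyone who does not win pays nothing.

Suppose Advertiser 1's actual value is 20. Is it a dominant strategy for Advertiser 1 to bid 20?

No

Consider the case where Advertiser 2 bids 6, Advertiser 3 bids 6, Advertiser 4 bids 6 and Advertiser 5 bids 21.
Truthful bid 20: loses, pays 0, utility 0.
Bid 21 instead: wins, pays 6, utility 20 - 6 = 14.
Since 14 > 0, bidding 21 is strictly better here, so truthful bidding is not dominant.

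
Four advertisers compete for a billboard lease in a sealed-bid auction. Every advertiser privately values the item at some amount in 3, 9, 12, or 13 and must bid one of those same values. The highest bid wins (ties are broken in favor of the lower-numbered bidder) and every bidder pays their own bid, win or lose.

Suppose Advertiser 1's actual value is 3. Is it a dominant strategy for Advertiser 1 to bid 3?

Yes

Check each profile of the others' bids and compare truth against every alternative bid.
Others bid (3, 3, 3): truth gives 0, best alternative gives -6.
Others bid (3, 3, 12): truth gives -3, best alternative gives -9.
Others bid (3, 3, 13): truth gives -3, best alternative gives -9.
Others bid (3, 9, 12): truth gives -3, best alternative gives -9.
Others bid (3, 9, 13): truth gives -3, best alternative gives -9.
Others bid (3, 12, 3): truth gives -3, best alternative gives -9.
(Remaining 58 profiles checked similarly; truth is weakly best in each.)
In every case the truthful bid is at least as good as any alternative, so it is a dominant strategy.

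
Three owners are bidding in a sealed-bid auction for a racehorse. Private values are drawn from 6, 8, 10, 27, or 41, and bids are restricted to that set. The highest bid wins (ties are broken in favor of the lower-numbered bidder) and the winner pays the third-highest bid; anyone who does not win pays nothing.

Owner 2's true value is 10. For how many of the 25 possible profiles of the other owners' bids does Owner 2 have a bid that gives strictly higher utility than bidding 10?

Others bid (6, 27): truth gives 0; bid 27 gives 4 > 0. Violating.
Others bid (6, 41): truth gives 0; bid 41 gives 4 > 0. Violating.
Others bid (8, 27): truth gives 0; bid 27 gives 2 > 0. Violating.
Others bid (8, 41): truth gives 0; bid 41 gives 2 > 0. Violating.
Others bid (6, 6): truth gives 4; no alternative beats it.
Others bid (6, 8): truth gives 4; no alternative beats it.
(Checking all 25 profiles: 8 have a profitable deviation, 17 do not.)

8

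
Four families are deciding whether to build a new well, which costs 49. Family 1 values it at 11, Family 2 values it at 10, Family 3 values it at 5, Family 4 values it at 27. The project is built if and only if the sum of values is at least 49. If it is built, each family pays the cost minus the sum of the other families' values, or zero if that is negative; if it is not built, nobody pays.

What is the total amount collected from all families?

Total value 53 ≥ cost 49, so it is built.
Family 1: others sum to 42; max(0, 49 - 42) = 7.
Family 2: others sum to 43; max(0, 49 - 43) = 6.
Family 3: others sum to 48; max(0, 49 - 48) = 1.
Family 4: others sum to 26; max(0, 49 - 26) = 23.
Total collected = 7 + 6 + 1 + 23 = 37.

37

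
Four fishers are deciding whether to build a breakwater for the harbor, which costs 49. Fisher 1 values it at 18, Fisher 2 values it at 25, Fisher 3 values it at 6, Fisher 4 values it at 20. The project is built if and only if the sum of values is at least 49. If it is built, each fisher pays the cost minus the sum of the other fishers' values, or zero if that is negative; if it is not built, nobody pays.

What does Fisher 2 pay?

5

Total value 69 ≥ cost 49, so the project is built.
The other fishers' values sum to 44.
Cost minus that sum is 49 - 44 = 5.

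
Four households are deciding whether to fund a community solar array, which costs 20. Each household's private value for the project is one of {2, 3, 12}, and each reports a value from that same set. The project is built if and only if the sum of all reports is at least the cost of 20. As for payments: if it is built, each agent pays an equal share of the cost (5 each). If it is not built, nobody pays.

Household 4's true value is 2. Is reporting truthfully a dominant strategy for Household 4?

Check each profile of the others' reports and compare truth against every alternative report.
Others report (2, 3, 12): truth gives 0, best alternative gives -3.
Others report (2, 12, 3): truth gives 0, best alternative gives -3.
Others report (3, 2, 12): truth gives 0, best alternative gives -3.
Others report (3, 12, 2): truth gives 0, best alternative gives -3.
Others report (12, 2, 3): truth gives 0, best alternative gives -3.
Others report (12, 3, 2): truth gives 0, best alternative gives -3.
(Remaining 21 profiles checked similarly; truth is weakly best in each.)
In every case the truthful report is at least as good as any alternative, so it is a dominant strategy.

Yes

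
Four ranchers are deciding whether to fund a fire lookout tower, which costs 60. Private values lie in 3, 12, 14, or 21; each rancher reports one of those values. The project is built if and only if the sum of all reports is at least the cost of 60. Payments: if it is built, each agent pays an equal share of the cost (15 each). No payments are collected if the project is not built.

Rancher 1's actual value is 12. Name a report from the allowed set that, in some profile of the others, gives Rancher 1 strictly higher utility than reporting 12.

3

Suppose Rancher 2 reports 12, Rancher 3 reports 21 and Rancher 4 reports 21.
Report 12: project built, pays 15, utility 12 - 15 = -3.
Report 3: project not built, utility 0.
So reporting 3 beats truth here (0 > -3).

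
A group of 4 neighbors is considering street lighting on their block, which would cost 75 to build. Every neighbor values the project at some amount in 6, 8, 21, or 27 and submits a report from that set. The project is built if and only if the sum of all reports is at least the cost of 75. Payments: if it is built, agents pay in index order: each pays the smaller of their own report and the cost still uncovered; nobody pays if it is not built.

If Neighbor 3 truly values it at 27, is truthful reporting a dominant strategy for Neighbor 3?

No

Consider the case where Neighbor 1 reports 6, Neighbor 2 reports 21 and Neighbor 4 reports 27.
Truthful report 27: project built, pays 27, utility 27 - 27 = 0.
Report 21 instead: project built, pays 21, utility 27 - 21 = 6.
Since 6 > 0, reporting 21 is strictly better here, so truthful reporting is not dominant.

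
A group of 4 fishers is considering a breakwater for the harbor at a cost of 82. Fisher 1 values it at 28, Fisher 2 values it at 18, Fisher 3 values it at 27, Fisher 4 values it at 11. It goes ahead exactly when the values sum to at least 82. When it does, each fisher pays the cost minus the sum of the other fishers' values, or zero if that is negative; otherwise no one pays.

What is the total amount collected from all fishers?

Total value 84 ≥ cost 82, so it is built.
Fisher 1: others sum to 56; max(0, 82 - 56) = 26.
Fisher 2: others sum to 66; max(0, 82 - 66) = 16.
Fisher 3: others sum to 57; max(0, 82 - 57) = 25.
Fisher 4: others sum to 73; max(0, 82 - 73) = 9.
Total collected = 26 + 16 + 25 + 9 = 76.

76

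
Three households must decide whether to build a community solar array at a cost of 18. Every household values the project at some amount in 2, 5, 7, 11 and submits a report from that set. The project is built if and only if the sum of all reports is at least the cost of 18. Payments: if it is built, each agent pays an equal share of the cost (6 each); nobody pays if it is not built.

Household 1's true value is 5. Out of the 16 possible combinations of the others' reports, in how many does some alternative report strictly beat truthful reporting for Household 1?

Others report (2, 11): truth gives -1; report 2 gives 0 > -1. Violating.
Others report (7, 7): truth gives -1; report 2 gives 0 > -1. Violating.
Others report (11, 2): truth gives -1; report 2 gives 0 > -1. Violating.
Others report (2, 2): truth gives 0; no alternative beats it.
Others report (2, 5): truth gives 0; no alternative beats it.
(Checking all 16 profiles: 3 have a profitable deviation, 13 do not.)

3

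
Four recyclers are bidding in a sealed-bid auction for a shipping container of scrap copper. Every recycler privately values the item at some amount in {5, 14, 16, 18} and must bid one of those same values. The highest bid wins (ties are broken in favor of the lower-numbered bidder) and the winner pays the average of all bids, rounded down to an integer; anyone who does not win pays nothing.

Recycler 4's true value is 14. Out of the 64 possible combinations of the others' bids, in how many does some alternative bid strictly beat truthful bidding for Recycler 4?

18

Others bid (5, 5, 14): truth gives 0; bid 16 gives 4 > 0. Violating.
Others bid (5, 5, 16): truth gives 0; bid 18 gives 3 > 0. Violating.
Others bid (5, 14, 5): truth gives 0; bid 16 gives 4 > 0. Violating.
Others bid (5, 14, 14): truth gives 0; bid 16 gives 2 > 0. Violating.
Others bid (5, 5, 5): truth gives 7; no alternative beats it.
Others bid (5, 5, 18): truth gives 0; no alternative beats it.
(Checking all 64 profiles: 18 have a profitable deviation, 46 do not.)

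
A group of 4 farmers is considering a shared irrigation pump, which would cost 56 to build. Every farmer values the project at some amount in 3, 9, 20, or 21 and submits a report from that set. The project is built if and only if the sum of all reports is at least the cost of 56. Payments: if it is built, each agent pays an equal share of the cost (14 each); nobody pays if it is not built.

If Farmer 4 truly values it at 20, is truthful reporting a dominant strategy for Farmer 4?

Check each profile of the others' reports and compare truth against every alternative report.
Others report (3, 20, 20): truth gives 6, best alternative gives 6.
Others report (3, 20, 21): truth gives 6, best alternative gives 6.
Others report (3, 21, 20): truth gives 6, best alternative gives 6.
Others report (3, 21, 21): truth gives 6, best alternative gives 6.
Others report (9, 9, 20): truth gives 6, best alternative gives 6.
Others report (9, 9, 21): truth gives 6, best alternative gives 6.
(Remaining 58 profiles checked similarly; truth is weakly best in each.)
In every case the truthful report is at least as good as any alternative, so it is a dominant strategy.

Yes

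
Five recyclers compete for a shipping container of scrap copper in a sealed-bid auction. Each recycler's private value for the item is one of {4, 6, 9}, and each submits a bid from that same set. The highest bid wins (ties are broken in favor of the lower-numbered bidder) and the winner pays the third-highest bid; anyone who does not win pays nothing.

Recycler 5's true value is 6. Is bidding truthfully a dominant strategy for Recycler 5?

No

Consider the case where Recycler 1 bids 4, Recycler 2 bids 4, Recycler 3 bids 4 and Recycler 4 bids 6.
Truthful bid 6: loses, pays 0, utility 0.
Bid 9 instead: wins, pays 4, utility 6 - 4 = 2.
Since 2 > 0, bidding 9 is strictly better here, so truthful bidding is not dominant.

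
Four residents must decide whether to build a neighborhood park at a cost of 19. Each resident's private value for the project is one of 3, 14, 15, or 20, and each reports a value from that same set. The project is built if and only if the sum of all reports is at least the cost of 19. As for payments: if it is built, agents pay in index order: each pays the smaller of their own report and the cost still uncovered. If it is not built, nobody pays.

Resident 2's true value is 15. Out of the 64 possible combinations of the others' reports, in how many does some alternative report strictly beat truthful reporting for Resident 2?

48

Others report (3, 3, 3): truth gives 0; report 14 gives 1 > 0. Violating.
Others report (3, 3, 14): truth gives 0; report 3 gives 12 > 0. Violating.
Others report (3, 3, 15): truth gives 0; report 3 gives 12 > 0. Violating.
Others report (3, 3, 20): truth gives 0; report 3 gives 12 > 0. Violating.
Others report (20, 3, 3): truth gives 15; no alternative beats it.
Others report (20, 3, 14): truth gives 15; no alternative beats it.
(Checking all 64 profiles: 48 have a profitable deviation, 16 do not.)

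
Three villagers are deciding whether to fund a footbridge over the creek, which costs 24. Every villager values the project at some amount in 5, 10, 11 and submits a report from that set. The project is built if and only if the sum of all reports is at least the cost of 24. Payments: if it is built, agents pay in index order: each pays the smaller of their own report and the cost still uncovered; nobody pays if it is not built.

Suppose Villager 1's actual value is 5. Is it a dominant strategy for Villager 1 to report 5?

Yes

Check each profile of the others' reports and compare truth against every alternative report.
Others report (5, 10): truth gives 0, best alternative gives -5.
Others report (5, 11): truth gives 0, best alternative gives -5.
Others report (10, 5): truth gives 0, best alternative gives -5.
Others report (10, 10): truth gives 0, best alternative gives -5.
Others report (10, 11): truth gives 0, best alternative gives -5.
Others report (11, 5): truth gives 0, best alternative gives -5.
(Remaining 3 profiles checked similarly; truth is weakly best in each.)
In every case the truthful report is at least as good as any alternative, so it is a dominant strategy.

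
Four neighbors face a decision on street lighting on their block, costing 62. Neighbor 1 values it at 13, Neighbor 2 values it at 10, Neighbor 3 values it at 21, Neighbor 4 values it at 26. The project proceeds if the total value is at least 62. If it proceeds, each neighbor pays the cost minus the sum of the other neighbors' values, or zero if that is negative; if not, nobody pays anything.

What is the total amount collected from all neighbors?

Total value 70 ≥ cost 62, so it is built.
Neighbor 1: others sum to 57; max(0, 62 - 57) = 5.
Neighbor 2: others sum to 60; max(0, 62 - 60) = 2.
Neighbor 3: others sum to 49; max(0, 62 - 49) = 13.
Neighbor 4: others sum to 44; max(0, 62 - 44) = 18.
Total collected = 5 + 2 + 13 + 18 = 38.

38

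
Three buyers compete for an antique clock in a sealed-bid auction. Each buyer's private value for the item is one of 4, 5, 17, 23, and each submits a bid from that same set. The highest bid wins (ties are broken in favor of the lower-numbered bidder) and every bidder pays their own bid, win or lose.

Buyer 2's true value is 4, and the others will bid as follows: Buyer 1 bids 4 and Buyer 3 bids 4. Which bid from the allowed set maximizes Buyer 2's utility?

5

Bid 4: loses but pays 4, utility -4.
Bid 5: wins, pays 5, utility 4 - 5 = -1.
Bid 17: wins, pays 17, utility 4 - 17 = -13.
Bid 23: wins, pays 23, utility 4 - 23 = -19.
The best choice is 5 with utility -1.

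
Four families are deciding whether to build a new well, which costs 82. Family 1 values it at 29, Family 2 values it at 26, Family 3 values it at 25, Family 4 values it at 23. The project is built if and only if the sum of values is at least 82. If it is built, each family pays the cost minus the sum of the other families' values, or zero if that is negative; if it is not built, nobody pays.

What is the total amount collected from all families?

Total value 103 ≥ cost 82, so it is built.
Family 1: others sum to 74; max(0, 82 - 74) = 8.
Family 2: others sum to 77; max(0, 82 - 77) = 5.
Family 3: others sum to 78; max(0, 82 - 78) = 4.
Family 4: others sum to 80; max(0, 82 - 80) = 2.
Total collected = 8 + 5 + 4 + 2 = 19.

19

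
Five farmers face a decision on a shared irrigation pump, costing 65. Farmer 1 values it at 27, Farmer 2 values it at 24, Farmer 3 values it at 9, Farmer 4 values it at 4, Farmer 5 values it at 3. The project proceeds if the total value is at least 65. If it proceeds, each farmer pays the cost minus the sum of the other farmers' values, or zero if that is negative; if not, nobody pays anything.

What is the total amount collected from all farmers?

Total value 67 ≥ cost 65, so it is built.
Farmer 1: others sum to 40; max(0, 65 - 40) = 25.
Farmer 2: others sum to 43; max(0, 65 - 43) = 22.
Farmer 3: others sum to 58; max(0, 65 - 58) = 7.
Farmer 4: others sum to 63; max(0, 65 - 63) = 2.
Farmer 5: others sum to 64; max(0, 65 - 64) = 1.
Total collected = 25 + 22 + 7 + 2 + 1 = 57.

57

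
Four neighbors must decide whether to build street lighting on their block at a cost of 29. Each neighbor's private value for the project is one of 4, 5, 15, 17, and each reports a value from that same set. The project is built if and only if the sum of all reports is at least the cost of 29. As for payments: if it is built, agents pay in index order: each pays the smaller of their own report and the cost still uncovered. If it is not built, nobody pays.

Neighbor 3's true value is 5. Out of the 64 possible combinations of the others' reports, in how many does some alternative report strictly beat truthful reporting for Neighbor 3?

Others report (4, 4, 17): truth gives 0; report 4 gives 1 > 0. Violating.
Others report (4, 5, 17): truth gives 0; report 4 gives 1 > 0. Violating.
Others report (4, 15, 15): truth gives 0; report 4 gives 1 > 0. Violating.
Others report (4, 15, 17): truth gives 0; report 4 gives 1 > 0. Violating.
Others report (4, 4, 4): truth gives 0; no alternative beats it.
Others report (4, 4, 5): truth gives 0; no alternative beats it.
(Checking all 64 profiles: 31 have a profitable deviation, 33 do not.)

31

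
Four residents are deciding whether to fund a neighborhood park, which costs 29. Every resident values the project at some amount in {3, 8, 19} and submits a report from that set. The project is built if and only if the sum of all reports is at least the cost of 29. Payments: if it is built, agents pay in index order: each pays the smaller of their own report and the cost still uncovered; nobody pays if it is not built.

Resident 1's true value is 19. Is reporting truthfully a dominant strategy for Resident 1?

Consider the case where Resident 2 reports 3, Resident 3 reports 3 and Resident 4 reports 19.
Truthful report 19: project built, pays 19, utility 19 - 19 = 0.
Report 8 instead: project built, pays 8, utility 19 - 8 = 11.
Since 11 > 0, reporting 8 is strictly better here, so truthful reporting is not dominant.

No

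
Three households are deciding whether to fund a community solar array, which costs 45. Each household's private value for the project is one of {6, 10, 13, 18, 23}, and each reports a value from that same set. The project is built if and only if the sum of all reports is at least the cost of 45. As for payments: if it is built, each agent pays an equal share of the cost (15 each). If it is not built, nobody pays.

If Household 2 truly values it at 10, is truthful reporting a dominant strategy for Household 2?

No

Consider the case where Household 1 reports 13 and Household 3 reports 23.
Truthful report 10: project built, pays 15, utility 10 - 15 = -5.
Report 6 instead: project not built, utility 0.
Since 0 > -5, reporting 6 is strictly better here, so truthful reporting is not dominant.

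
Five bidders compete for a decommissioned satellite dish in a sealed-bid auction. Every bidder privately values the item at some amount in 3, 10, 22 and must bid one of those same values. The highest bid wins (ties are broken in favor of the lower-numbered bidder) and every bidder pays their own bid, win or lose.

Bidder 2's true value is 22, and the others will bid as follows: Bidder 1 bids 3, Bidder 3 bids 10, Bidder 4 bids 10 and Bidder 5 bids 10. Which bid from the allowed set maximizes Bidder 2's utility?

10

Bid 3: loses but pays 3, utility -3.
Bid 10: wins, pays 10, utility 22 - 10 = 12.
Bid 22: wins, pays 22, utility 22 - 22 = 0.
The best choice is 10 with utility 12.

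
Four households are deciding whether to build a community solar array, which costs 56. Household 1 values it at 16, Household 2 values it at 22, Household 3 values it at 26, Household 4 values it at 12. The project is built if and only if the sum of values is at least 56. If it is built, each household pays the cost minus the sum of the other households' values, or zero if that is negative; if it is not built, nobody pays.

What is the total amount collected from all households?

8

Total value 76 ≥ cost 56, so it is built.
Household 1: others sum to 60; max(0, 56 - 60) = 0.
Household 2: others sum to 54; max(0, 56 - 54) = 2.
Household 3: others sum to 50; max(0, 56 - 50) = 6.
Household 4: others sum to 64; max(0, 56 - 64) = 0.
Total collected = 0 + 2 + 6 + 0 = 8.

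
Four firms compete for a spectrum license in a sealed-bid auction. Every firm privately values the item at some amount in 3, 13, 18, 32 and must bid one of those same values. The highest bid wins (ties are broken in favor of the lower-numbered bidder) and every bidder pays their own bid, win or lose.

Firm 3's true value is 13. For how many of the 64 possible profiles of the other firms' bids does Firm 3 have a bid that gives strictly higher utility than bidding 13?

Others bid (3, 3, 18): truth gives -13; bid 3 gives -3 > -13. Violating.
Others bid (3, 3, 32): truth gives -13; bid 3 gives -3 > -13. Violating.
Others bid (3, 13, 3): truth gives -13; bid 3 gives -3 > -13. Violating.
Others bid (3, 13, 13): truth gives -13; bid 3 gives -3 > -13. Violating.
Others bid (3, 3, 3): truth gives 0; no alternative beats it.
Others bid (3, 3, 13): truth gives 0; no alternative beats it.
(Checking all 64 profiles: 62 have a profitable deviation, 2 do not.)

62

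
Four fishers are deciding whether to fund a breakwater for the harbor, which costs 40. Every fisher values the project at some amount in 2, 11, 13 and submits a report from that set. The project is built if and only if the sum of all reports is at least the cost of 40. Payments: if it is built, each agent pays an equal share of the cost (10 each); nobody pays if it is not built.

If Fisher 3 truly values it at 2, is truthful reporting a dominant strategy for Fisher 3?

Check each profile of the others' reports and compare truth against every alternative report.
Others report (11, 11, 11): truth gives 0, best alternative gives -8.
Others report (11, 11, 13): truth gives 0, best alternative gives -8.
Others report (11, 13, 11): truth gives 0, best alternative gives -8.
Others report (11, 13, 13): truth gives 0, best alternative gives -8.
Others report (13, 11, 11): truth gives 0, best alternative gives -8.
Others report (13, 11, 13): truth gives 0, best alternative gives -8.
(Remaining 21 profiles checked similarly; truth is weakly best in each.)
In every case the truthful report is at least as good as any alternative, so it is a dominant strategy.

Yes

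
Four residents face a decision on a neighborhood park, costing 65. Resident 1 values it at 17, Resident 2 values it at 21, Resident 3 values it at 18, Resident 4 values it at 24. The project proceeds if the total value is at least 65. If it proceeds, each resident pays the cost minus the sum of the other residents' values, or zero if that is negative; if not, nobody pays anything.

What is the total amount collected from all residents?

20

Total value 80 ≥ cost 65, so it is built.
Resident 1: others sum to 63; max(0, 65 - 63) = 2.
Resident 2: others sum to 59; max(0, 65 - 59) = 6.
Resident 3: others sum to 62; max(0, 65 - 62) = 3.
Resident 4: others sum to 56; max(0, 65 - 56) = 9.
Total collected = 2 + 6 + 3 + 9 = 20.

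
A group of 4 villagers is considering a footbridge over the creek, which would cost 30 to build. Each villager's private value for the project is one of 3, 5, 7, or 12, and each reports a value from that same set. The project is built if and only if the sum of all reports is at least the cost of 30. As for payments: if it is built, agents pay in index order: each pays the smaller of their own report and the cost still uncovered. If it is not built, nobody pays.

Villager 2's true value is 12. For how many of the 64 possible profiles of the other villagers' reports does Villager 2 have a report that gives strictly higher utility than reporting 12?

Others report (3, 12, 12): truth gives 0; report 3 gives 9 > 0. Violating.
Others report (5, 7, 12): truth gives 0; report 7 gives 5 > 0. Violating.
Others report (5, 12, 7): truth gives 0; report 7 gives 5 > 0. Violating.
Others report (5, 12, 12): truth gives 0; report 3 gives 9 > 0. Violating.
Others report (3, 3, 3): truth gives 0; no alternative beats it.
Others report (3, 3, 5): truth gives 0; no alternative beats it.
(Checking all 64 profiles: 19 have a profitable deviation, 45 do not.)

19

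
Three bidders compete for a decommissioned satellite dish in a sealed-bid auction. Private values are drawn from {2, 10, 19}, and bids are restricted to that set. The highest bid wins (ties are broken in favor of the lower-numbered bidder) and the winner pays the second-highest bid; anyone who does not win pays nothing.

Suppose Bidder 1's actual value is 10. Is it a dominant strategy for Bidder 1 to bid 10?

Yes

Check each profile of the others' bids and compare truth against every alternative bid.
Others bid (2, 2): truth gives 8, best alternative gives 8.
Others bid (2, 10): truth gives 0, best alternative gives 0.
Others bid (2, 19): truth gives 0, best alternative gives 0.
Others bid (10, 2): truth gives 0, best alternative gives 0.
Others bid (10, 10): truth gives 0, best alternative gives 0.
Others bid (10, 19): truth gives 0, best alternative gives 0.
(Remaining 3 profiles checked similarly; truth is weakly best in each.)
In every case the truthful bid is at least as good as any alternative, so it is a dominant strategy.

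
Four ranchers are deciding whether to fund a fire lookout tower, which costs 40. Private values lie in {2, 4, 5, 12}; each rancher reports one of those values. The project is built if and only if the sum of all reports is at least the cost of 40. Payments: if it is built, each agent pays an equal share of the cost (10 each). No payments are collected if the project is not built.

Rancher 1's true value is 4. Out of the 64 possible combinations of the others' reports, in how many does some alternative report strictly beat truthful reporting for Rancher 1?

Others report (12, 12, 12): truth gives -6; report 2 gives 0 > -6. Violating.
Others report (2, 2, 2): truth gives 0; no alternative beats it.
Others report (2, 2, 4): truth gives 0; no alternative beats it.
(Checking all 64 profiles: 1 has a profitable deviation, 63 do not.)

1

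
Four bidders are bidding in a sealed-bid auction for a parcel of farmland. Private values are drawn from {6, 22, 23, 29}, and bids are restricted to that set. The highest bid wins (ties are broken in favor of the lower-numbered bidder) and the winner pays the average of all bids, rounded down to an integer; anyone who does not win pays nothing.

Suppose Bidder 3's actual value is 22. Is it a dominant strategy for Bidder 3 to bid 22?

Consider the case where Bidder 1 bids 6, Bidder 2 bids 6 and Bidder 4 bids 23.
Truthful bid 22: loses, pays 0, utility 0.
Bid 23 instead: wins, pays 14, utility 22 - 14 = 8.
Since 8 > 0, bidding 23 is strictly better here, so truthful bidding is not dominant.

No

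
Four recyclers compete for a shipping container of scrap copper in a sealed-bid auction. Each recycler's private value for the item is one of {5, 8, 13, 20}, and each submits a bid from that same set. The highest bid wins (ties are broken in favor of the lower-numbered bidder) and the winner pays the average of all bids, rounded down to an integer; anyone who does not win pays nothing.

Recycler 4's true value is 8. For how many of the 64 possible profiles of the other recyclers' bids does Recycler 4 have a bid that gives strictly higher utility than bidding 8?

3

Others bid (5, 5, 8): truth gives 0; bid 13 gives 1 > 0. Violating.
Others bid (5, 8, 5): truth gives 0; bid 13 gives 1 > 0. Violating.
Others bid (8, 5, 5): truth gives 0; bid 13 gives 1 > 0. Violating.
Others bid (5, 5, 5): truth gives 3; no alternative beats it.
Others bid (5, 5, 13): truth gives 0; no alternative beats it.
(Checking all 64 profiles: 3 have a profitable deviation, 61 do not.)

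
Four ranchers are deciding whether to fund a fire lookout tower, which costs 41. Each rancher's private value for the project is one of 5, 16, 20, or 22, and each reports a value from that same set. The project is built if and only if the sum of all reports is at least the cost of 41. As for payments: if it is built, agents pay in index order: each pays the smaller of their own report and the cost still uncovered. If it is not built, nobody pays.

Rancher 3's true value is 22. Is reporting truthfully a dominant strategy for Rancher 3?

No

Consider the case where Rancher 1 reports 5, Rancher 2 reports 5 and Rancher 4 reports 16.
Truthful report 22: project built, pays 22, utility 22 - 22 = 0.
Report 16 instead: project built, pays 16, utility 22 - 16 = 6.
Since 6 > 0, reporting 16 is strictly better here, so truthful reporting is not dominant.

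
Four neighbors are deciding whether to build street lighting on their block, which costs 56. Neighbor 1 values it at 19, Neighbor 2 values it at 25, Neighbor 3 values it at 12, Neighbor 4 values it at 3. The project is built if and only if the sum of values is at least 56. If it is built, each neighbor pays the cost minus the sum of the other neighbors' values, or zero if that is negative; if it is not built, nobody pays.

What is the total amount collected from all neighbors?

Total value 59 ≥ cost 56, so it is built.
Neighbor 1: others sum to 40; max(0, 56 - 40) = 16.
Neighbor 2: others sum to 34; max(0, 56 - 34) = 22.
Neighbor 3: others sum to 47; max(0, 56 - 47) = 9.
Neighbor 4: others sum to 56; max(0, 56 - 56) = 0.
Total collected = 16 + 22 + 9 + 0 = 47.

47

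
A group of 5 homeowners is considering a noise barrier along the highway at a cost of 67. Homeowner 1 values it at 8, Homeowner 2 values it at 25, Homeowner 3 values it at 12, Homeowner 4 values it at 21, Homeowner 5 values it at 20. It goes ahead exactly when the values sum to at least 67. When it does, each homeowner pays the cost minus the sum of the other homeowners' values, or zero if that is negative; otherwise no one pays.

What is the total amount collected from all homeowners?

9

Total value 86 ≥ cost 67, so it is built.
Homeowner 1: others sum to 78; max(0, 67 - 78) = 0.
Homeowner 2: others sum to 61; max(0, 67 - 61) = 6.
Homeowner 3: others sum to 74; max(0, 67 - 74) = 0.
Homeowner 4: others sum to 65; max(0, 67 - 65) = 2.
Homeowner 5: others sum to 66; max(0, 67 - 66) = 1.
Total collected = 0 + 6 + 0 + 2 + 1 = 9.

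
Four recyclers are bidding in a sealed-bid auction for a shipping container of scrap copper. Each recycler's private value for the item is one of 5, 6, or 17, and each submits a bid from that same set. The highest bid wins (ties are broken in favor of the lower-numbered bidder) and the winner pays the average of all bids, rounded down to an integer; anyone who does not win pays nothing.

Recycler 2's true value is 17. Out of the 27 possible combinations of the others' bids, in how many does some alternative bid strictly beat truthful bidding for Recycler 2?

Others bid (5, 5, 5): truth gives 9; bid 6 gives 12 > 9. Violating.
Others bid (5, 5, 6): truth gives 9; bid 6 gives 12 > 9. Violating.
Others bid (5, 6, 5): truth gives 9; bid 6 gives 12 > 9. Violating.
Others bid (5, 6, 6): truth gives 9; bid 6 gives 12 > 9. Violating.
Others bid (5, 5, 17): truth gives 6; no alternative beats it.
Others bid (5, 6, 17): truth gives 6; no alternative beats it.
(Checking all 27 profiles: 4 have a profitable deviation, 23 do not.)

4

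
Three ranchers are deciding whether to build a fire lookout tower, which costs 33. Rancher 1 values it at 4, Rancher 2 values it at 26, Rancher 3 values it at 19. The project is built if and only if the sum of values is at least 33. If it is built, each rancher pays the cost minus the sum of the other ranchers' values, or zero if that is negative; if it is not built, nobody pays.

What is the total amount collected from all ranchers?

Total value 49 ≥ cost 33, so it is built.
Rancher 1: others sum to 45; max(0, 33 - 45) = 0.
Rancher 2: others sum to 23; max(0, 33 - 23) = 10.
Rancher 3: others sum to 30; max(0, 33 - 30) = 3.
Total collected = 0 + 10 + 3 = 13.

13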